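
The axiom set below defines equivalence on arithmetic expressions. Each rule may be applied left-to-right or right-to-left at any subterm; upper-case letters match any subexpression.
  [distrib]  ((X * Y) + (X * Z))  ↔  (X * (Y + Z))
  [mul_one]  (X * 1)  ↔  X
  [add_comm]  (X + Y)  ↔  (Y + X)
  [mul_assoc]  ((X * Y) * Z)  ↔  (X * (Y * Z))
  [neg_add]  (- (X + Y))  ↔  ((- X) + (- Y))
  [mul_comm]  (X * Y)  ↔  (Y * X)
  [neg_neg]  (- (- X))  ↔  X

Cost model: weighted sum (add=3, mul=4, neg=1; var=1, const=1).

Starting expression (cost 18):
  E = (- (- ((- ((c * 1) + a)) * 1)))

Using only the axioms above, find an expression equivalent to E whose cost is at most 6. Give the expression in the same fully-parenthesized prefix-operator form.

(- (c + a))   [cost 6]

step 1: mul_one (→) rewrites ((- ((c * 1) + a)) * 1) into (- ((c * 1) + a)), now (- (- (- ((c * 1) + a))))
step 2: neg_neg (→) rewrites (- (- ((c * 1) + a))) into ((c * 1) + a), now (- ((c * 1) + a))
step 3: mul_one (→) rewrites (c * 1) into c, reaching cost 6 (bound 6)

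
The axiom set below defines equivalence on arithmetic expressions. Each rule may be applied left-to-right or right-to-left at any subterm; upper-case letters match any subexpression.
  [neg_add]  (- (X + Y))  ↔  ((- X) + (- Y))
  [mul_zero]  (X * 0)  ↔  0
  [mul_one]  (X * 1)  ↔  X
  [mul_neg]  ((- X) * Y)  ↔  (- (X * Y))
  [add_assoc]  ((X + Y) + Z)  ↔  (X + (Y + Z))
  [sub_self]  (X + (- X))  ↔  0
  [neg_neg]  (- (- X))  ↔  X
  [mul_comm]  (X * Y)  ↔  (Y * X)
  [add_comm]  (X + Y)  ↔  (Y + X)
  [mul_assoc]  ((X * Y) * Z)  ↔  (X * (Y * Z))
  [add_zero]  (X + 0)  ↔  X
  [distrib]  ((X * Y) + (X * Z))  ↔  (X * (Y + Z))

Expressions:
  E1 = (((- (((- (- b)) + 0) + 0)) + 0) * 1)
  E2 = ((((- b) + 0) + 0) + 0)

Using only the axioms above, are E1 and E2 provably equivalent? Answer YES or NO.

YES

step 1: neg_neg (→) rewrites (- (- b)) into b, now (((- ((b + 0) + 0)) + 0) * 1)
step 2: add_zero (→) rewrites ((- ((b + 0) + 0)) + 0) into (- ((b + 0) + 0)), now ((- ((b + 0) + 0)) * 1)
step 3: mul_one (→) rewrites ((- ((b + 0) + 0)) * 1) into (- ((b + 0) + 0))
step 4: add_zero (→) rewrites (b + 0) into b, now (- (b + 0))
step 5: add_zero (→) rewrites (b + 0) into b, now (- b)
step 6: add_zero (←) rewrites (- b) into ((- b) + 0)
step 7: add_zero (←) rewrites ((- b) + 0) into (((- b) + 0) + 0)
step 8: add_zero (←) rewrites ((- b) + 0) into (((- b) + 0) + 0), which is E2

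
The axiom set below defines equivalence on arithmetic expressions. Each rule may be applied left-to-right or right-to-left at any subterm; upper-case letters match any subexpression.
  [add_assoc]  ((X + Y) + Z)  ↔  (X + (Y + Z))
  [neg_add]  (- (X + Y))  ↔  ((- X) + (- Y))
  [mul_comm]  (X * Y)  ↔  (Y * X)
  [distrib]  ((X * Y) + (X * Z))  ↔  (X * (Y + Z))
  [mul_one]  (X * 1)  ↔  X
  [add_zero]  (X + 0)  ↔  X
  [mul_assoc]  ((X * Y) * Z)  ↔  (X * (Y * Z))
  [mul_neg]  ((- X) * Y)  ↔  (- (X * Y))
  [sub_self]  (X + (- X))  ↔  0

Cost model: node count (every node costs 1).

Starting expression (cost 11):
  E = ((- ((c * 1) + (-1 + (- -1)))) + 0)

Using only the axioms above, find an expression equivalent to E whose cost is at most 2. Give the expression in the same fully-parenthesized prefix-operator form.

(- c)   [cost 2]

1. [sub_self →] (-1 + (- -1))  →  0;  E = ((- ((c * 1) + 0)) + 0)
2. [mul_one →] (c * 1)  →  c;  E = ((- (c + 0)) + 0)
3. [add_zero →] (c + 0)  →  c;  E = ((- c) + 0)
4. [add_zero →] ((- c) + 0)  →  (- c);  cost 2 ≤ 2, done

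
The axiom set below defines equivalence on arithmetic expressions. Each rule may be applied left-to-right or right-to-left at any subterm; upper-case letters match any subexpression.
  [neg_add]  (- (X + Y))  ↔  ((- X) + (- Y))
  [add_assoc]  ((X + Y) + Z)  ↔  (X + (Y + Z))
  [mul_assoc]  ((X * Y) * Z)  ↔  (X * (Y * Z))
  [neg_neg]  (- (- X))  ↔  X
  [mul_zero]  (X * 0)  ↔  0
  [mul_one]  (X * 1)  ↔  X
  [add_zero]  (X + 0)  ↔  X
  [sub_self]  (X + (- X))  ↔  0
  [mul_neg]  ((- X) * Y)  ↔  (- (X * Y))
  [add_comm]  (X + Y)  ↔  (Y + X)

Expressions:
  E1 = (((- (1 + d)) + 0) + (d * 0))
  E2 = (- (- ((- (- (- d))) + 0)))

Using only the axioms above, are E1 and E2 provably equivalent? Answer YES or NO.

NO

Every axiom is a valid identity, so a rewrite proof would force E1 and E2 to agree under every assignment.
At d=0: E1 = -1 but E2 = 0; they differ, so no derivation exists.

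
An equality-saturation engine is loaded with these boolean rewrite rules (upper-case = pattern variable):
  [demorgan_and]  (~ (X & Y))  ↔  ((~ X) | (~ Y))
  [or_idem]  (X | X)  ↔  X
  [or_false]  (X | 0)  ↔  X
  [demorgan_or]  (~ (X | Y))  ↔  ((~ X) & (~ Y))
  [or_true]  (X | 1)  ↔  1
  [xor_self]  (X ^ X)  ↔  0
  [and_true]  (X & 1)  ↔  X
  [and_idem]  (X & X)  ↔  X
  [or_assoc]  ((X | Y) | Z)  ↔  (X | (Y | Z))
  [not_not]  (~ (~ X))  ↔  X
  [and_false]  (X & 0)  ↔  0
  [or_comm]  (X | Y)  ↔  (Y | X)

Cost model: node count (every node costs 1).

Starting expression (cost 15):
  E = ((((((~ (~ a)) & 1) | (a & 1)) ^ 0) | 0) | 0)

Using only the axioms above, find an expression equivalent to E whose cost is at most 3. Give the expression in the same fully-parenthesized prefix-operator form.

step 1: not_not (→) rewrites (~ (~ a)) into a, now (((((a & 1) | (a & 1)) ^ 0) | 0) | 0)
step 2: or_false (→) rewrites ((((a & 1) | (a & 1)) ^ 0) | 0) into (((a & 1) | (a & 1)) ^ 0), now ((((a & 1) | (a & 1)) ^ 0) | 0)
step 3: or_idem (→) rewrites ((a & 1) | (a & 1)) into (a & 1), now (((a & 1) ^ 0) | 0)
step 4: or_false (→) rewrites (((a & 1) ^ 0) | 0) into ((a & 1) ^ 0)
step 5: and_true (→) rewrites (a & 1) into a, reaching cost 3 (bound 3)

(a ^ 0)   [cost 3]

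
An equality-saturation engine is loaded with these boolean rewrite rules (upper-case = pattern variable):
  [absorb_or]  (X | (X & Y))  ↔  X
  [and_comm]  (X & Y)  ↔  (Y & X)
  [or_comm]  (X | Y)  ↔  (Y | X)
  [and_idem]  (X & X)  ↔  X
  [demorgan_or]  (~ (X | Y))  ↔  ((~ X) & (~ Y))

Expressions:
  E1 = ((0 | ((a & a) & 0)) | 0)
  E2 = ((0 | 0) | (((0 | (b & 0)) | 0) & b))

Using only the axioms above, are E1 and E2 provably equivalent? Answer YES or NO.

YES

step 1: and_idem (→) rewrites (a & a) into a, now ((0 | (a & 0)) | 0)
step 2: and_comm (→) rewrites (a & 0) into (0 & a), now ((0 | (0 & a)) | 0)
step 3: absorb_or (→) rewrites (0 | (0 & a)) into 0, now (0 | 0)
step 4: absorb_or (←) rewrites (0 | 0) into ((0 | 0) | ((0 | 0) & b))
step 5: absorb_or (←) rewrites 0 into (0 | (0 & b)), now ((0 | 0) | (((0 | (0 & b)) | 0) & b))
step 6: and_comm (→) rewrites (0 & b) into (b & 0), which is E2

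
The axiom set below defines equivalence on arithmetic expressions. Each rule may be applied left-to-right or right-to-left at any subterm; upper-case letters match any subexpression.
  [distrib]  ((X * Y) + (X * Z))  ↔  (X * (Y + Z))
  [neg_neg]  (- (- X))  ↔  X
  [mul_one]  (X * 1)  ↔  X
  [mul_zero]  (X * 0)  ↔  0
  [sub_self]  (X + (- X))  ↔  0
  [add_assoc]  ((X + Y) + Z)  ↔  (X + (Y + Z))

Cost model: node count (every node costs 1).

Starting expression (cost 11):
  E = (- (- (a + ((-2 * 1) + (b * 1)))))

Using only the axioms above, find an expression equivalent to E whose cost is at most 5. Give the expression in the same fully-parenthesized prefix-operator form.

(a + (-2 + b))   [cost 5]

(1) (-2 * 1)  =[mul_one →]=  -2    ⊢ (- (- (a + (-2 + (b * 1)))))
(2) (b * 1)  =[mul_one →]=  b    ⊢ (- (- (a + (-2 + b))))
(3) (- (- (a + (-2 + b))))  =[neg_neg →]=  (a + (-2 + b))    ⊢ cost 5, within 5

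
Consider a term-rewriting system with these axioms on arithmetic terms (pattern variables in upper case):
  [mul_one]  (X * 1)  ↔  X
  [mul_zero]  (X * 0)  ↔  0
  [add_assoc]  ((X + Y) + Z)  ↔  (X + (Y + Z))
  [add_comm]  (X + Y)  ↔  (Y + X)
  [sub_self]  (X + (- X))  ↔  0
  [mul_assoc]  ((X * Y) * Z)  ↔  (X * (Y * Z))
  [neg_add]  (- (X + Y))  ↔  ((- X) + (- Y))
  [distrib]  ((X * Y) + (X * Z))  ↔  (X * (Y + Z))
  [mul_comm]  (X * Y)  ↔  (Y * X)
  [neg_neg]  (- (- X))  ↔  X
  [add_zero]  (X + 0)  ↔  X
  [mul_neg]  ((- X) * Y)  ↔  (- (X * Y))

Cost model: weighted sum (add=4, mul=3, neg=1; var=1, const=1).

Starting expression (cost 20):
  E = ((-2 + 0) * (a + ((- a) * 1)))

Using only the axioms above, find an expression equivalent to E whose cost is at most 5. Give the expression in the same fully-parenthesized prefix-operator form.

(-2 * 0)   [cost 5]

(1) (-2 + 0)  =[add_zero →]=  -2    ⊢ (-2 * (a + ((- a) * 1)))
(2) ((- a) * 1)  =[mul_one →]=  (- a)    ⊢ (-2 * (a + (- a)))
(3) (a + (- a))  =[sub_self →]=  0    ⊢ cost 5, within 5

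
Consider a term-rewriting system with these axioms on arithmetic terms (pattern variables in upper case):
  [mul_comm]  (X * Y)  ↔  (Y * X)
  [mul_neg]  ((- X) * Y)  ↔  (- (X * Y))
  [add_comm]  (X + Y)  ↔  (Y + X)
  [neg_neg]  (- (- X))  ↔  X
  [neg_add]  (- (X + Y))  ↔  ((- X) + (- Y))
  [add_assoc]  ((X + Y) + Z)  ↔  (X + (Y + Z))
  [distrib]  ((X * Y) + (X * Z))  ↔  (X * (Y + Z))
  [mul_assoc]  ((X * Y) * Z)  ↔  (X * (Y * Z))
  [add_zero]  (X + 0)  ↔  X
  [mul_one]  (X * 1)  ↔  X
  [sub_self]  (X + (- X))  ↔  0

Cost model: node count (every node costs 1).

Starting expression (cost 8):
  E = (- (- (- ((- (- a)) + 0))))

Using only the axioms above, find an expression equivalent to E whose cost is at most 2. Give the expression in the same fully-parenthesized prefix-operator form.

(- a)   [cost 2]

(1) (- (- a))  =[neg_neg →]=  a    ⊢ (- (- (- (a + 0))))
(2) (a + 0)  =[add_zero →]=  a    ⊢ (- (- (- a)))
(3) (- (- a))  =[neg_neg →]=  a    ⊢ cost 2, within 2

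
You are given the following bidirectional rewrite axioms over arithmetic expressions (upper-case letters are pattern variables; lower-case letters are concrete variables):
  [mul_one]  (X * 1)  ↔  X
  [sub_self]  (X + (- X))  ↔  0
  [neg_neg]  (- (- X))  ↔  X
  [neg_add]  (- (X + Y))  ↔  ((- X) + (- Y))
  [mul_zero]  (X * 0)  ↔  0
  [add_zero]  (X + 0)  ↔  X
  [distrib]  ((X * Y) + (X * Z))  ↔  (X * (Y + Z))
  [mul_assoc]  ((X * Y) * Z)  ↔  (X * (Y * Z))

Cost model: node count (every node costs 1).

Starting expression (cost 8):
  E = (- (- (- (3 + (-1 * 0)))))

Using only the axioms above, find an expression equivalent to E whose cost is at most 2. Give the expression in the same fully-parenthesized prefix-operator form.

(- 3)   [cost 2]

1. [mul_zero →] (-1 * 0)  →  0;  E = (- (- (- (3 + 0))))
2. [neg_neg →] (- (- (- (3 + 0))))  →  (- (3 + 0))
3. [add_zero →] (3 + 0)  →  3;  cost 2 ≤ 2, done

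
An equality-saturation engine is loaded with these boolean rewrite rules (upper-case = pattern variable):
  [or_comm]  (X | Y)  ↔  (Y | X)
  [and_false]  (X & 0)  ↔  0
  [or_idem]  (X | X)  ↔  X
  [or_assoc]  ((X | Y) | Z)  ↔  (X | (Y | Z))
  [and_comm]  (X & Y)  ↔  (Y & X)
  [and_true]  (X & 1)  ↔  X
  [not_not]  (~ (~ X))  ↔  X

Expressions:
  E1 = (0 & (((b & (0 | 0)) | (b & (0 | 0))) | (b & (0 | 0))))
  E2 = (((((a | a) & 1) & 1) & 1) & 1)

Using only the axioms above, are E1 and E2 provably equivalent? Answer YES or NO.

NO

Every axiom is a valid identity, so a rewrite proof would force E1 and E2 to agree under every assignment.
At a=1, b=0: E1 = 0 but E2 = 1; they differ, so no derivation exists.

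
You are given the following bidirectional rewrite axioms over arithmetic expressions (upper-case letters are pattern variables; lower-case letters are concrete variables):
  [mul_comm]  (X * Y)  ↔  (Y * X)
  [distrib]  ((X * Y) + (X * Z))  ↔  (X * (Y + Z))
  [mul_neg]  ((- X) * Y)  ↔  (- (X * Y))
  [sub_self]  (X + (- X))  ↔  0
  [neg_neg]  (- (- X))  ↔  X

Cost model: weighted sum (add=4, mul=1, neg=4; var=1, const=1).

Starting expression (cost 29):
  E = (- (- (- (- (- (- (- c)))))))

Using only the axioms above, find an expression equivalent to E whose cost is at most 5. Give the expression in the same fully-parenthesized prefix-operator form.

(- c)   [cost 5]

step 1: neg_neg (→) rewrites (- (- c)) into c, now (- (- (- (- (- c)))))
step 2: neg_neg (→) rewrites (- (- (- c))) into (- c), now (- (- (- c)))
step 3: neg_neg (→) rewrites (- (- (- c))) into (- c), reaching cost 5 (bound 5)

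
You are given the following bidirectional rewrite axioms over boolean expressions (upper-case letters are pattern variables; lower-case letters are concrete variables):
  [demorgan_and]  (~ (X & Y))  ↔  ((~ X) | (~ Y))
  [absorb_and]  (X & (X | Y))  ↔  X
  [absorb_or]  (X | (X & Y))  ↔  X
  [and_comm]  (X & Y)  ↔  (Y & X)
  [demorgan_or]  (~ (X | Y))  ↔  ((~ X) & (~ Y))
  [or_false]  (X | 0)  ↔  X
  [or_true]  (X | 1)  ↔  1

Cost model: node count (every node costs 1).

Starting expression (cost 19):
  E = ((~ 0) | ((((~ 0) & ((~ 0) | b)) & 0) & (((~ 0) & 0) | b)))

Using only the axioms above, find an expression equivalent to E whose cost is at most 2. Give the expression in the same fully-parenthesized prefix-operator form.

1. [absorb_and →] ((~ 0) & ((~ 0) | b))  →  (~ 0);  E = ((~ 0) | (((~ 0) & 0) & (((~ 0) & 0) | b)))
2. [absorb_and →] (((~ 0) & 0) & (((~ 0) & 0) | b))  →  ((~ 0) & 0);  E = ((~ 0) | ((~ 0) & 0))
3. [absorb_or →] ((~ 0) | ((~ 0) & 0))  →  (~ 0);  cost 2 ≤ 2, done

(~ 0)   [cost 2]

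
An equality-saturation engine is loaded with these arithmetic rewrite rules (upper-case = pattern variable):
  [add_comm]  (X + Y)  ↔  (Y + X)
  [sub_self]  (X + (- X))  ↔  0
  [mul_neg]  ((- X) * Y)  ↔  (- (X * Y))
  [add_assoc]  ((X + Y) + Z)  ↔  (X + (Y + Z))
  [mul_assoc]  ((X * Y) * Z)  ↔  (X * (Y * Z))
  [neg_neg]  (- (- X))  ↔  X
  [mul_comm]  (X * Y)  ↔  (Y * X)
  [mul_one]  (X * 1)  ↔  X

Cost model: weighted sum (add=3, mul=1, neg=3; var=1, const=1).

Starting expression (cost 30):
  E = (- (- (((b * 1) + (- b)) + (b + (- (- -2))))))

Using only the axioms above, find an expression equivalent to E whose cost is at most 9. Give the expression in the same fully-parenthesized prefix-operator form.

1. [neg_neg →] (- (- (((b * 1) + (- b)) + (b + (- (- -2))))))  →  (((b * 1) + (- b)) + (b + (- (- -2))))
2. [neg_neg →] (- (- -2))  →  -2;  E = (((b * 1) + (- b)) + (b + -2))
3. [mul_one →] (b * 1)  →  b;  E = ((b + (- b)) + (b + -2))
4. [sub_self →] (b + (- b))  →  0;  cost 9 ≤ 9, done

(0 + (b + -2))   [cost 9]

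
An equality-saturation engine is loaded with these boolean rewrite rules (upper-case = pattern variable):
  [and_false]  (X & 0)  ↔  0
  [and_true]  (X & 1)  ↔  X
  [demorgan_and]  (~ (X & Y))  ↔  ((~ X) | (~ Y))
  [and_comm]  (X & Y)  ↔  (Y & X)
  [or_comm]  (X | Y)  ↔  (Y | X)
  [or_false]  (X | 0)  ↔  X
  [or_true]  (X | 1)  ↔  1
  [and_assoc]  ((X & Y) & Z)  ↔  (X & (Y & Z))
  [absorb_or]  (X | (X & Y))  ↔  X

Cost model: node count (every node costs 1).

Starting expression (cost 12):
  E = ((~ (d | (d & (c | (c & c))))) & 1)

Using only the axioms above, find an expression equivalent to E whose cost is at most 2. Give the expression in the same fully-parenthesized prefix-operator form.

(~ d)   [cost 2]

1. [absorb_or →] (c | (c & c))  →  c;  E = ((~ (d | (d & c))) & 1)
2. [absorb_or →] (d | (d & c))  →  d;  E = ((~ d) & 1)
3. [and_true →] ((~ d) & 1)  →  (~ d);  cost 2 ≤ 2, done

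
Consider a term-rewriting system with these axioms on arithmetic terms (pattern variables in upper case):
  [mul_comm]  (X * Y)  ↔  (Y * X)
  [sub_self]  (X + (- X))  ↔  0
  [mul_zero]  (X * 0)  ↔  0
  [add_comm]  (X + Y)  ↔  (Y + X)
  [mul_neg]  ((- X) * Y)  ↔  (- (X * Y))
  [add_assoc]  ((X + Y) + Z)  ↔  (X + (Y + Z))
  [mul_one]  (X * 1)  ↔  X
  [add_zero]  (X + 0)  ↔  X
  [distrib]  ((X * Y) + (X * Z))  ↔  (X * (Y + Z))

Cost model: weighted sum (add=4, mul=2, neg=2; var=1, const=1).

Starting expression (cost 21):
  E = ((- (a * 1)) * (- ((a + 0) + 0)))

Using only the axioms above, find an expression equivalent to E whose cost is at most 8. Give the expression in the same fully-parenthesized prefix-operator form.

((- a) * (- a))   [cost 8]

1. [add_zero →] ((a + 0) + 0)  →  (a + 0);  E = ((- (a * 1)) * (- (a + 0)))
2. [mul_one →] (a * 1)  →  a;  E = ((- a) * (- (a + 0)))
3. [add_zero →] (a + 0)  →  a;  cost 8 ≤ 8, done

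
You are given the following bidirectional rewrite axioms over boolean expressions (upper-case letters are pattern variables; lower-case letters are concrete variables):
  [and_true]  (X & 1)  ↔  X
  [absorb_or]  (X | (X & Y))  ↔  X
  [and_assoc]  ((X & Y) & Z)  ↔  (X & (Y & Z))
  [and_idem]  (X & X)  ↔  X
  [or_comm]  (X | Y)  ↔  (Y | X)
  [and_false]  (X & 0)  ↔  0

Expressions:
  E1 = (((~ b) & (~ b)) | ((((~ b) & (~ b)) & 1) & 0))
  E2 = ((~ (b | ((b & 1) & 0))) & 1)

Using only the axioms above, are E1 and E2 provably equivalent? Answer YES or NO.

YES

(1) (((~ b) & (~ b)) & 1)  =[and_true →]=  ((~ b) & (~ b))    ⊢ (((~ b) & (~ b)) | (((~ b) & (~ b)) & 0))
(2) (((~ b) & (~ b)) | (((~ b) & (~ b)) & 0))  =[absorb_or →]=  ((~ b) & (~ b))
(3) ((~ b) & (~ b))  =[and_idem →]=  (~ b)
(4) b  =[absorb_or ←]=  (b | (b & 0))    ⊢ (~ (b | (b & 0)))
(5) b  =[and_true ←]=  (b & 1)    ⊢ (~ (b | ((b & 1) & 0)))
(6) (~ (b | ((b & 1) & 0)))  =[and_true ←]=  ((~ (b | ((b & 1) & 0))) & 1)    ⊢ E2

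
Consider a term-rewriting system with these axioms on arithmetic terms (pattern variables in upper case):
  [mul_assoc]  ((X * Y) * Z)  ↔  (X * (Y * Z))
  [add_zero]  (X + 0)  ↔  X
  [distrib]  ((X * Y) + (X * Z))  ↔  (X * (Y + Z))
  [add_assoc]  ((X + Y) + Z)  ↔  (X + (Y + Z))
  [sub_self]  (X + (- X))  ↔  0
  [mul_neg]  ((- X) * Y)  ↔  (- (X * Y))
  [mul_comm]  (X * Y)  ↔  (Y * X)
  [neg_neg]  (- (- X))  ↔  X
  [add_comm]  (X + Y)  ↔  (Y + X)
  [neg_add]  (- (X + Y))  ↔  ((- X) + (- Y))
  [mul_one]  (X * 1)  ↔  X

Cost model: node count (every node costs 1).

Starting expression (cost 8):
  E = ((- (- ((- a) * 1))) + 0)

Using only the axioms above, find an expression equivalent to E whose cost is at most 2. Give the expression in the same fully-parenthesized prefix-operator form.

step 1: add_zero (→) rewrites ((- (- ((- a) * 1))) + 0) into (- (- ((- a) * 1)))
step 2: mul_one (→) rewrites ((- a) * 1) into (- a), now (- (- (- a)))
step 3: neg_neg (→) rewrites (- (- a)) into a, reaching cost 2 (bound 2)

(- a)   [cost 2]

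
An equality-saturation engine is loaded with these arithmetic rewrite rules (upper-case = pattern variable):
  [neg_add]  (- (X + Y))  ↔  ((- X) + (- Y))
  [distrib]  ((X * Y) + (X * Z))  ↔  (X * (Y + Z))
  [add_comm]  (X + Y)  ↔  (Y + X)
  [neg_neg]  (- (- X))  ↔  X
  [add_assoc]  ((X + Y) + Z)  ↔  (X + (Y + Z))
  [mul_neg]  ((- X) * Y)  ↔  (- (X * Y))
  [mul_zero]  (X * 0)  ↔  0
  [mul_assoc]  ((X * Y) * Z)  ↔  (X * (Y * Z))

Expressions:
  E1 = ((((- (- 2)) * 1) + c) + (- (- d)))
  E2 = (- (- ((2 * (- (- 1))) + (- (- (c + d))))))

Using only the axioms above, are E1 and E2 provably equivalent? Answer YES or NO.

1. [neg_neg →] (- (- 2))  →  2;  E1 = (((2 * 1) + c) + (- (- d)))
2. [add_assoc →] (((2 * 1) + c) + (- (- d)))  →  ((2 * 1) + (c + (- (- d))))
3. [neg_neg →] (- (- d))  →  d;  E1 = ((2 * 1) + (c + d))
4. [neg_neg ←] ((2 * 1) + (c + d))  →  (- (- ((2 * 1) + (c + d))))
5. [neg_neg ←] (c + d)  →  (- (- (c + d)));  E1 = (- (- ((2 * 1) + (- (- (c + d))))))
6. [neg_neg ←] 1  →  (- (- 1));  this is E2

YES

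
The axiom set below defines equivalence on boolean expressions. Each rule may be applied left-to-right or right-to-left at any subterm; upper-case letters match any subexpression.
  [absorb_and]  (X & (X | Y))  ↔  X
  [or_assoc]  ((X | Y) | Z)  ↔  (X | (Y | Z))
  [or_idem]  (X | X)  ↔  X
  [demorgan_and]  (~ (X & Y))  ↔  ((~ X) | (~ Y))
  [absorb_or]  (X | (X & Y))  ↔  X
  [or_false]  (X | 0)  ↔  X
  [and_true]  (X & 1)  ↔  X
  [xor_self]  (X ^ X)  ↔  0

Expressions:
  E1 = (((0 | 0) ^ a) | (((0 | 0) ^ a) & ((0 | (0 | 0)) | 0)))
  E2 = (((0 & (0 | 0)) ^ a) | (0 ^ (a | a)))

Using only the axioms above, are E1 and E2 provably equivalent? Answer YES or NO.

YES

step 1: or_false (→) rewrites ((0 | (0 | 0)) | 0) into (0 | (0 | 0)), now (((0 | 0) ^ a) | (((0 | 0) ^ a) & (0 | (0 | 0))))
step 2: or_false (→) rewrites (0 | 0) into 0, now (((0 | 0) ^ a) | (((0 | 0) ^ a) & (0 | 0)))
step 3: or_idem (→) rewrites (0 | 0) into 0, now (((0 | 0) ^ a) | (((0 | 0) ^ a) & 0))
step 4: absorb_or (→) rewrites (((0 | 0) ^ a) | (((0 | 0) ^ a) & 0)) into ((0 | 0) ^ a)
step 5: or_idem (→) rewrites (0 | 0) into 0, now (0 ^ a)
step 6: or_idem (←) rewrites (0 ^ a) into ((0 ^ a) | (0 ^ a))
step 7: or_idem (←) rewrites a into (a | a), now ((0 ^ a) | (0 ^ (a | a)))
step 8: absorb_and (←) rewrites 0 into (0 & (0 | 0)), which is E2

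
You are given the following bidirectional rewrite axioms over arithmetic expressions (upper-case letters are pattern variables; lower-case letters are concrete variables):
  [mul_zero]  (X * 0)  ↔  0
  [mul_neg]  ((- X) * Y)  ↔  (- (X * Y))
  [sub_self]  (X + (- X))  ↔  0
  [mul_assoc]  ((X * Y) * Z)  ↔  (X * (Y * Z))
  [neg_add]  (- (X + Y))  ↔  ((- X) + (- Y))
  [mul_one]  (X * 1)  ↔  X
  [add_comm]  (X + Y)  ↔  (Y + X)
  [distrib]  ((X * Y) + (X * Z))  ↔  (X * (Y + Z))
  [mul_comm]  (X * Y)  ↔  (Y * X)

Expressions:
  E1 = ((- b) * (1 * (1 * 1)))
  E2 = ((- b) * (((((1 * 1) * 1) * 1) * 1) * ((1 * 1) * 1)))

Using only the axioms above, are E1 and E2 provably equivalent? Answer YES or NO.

(1) 1  =[mul_one ←]=  (1 * 1)    ⊢ ((- b) * ((1 * 1) * (1 * 1)))
(2) (1 * 1)  =[mul_one ←]=  ((1 * 1) * 1)    ⊢ ((- b) * (((1 * 1) * 1) * (1 * 1)))
(3) ((1 * 1) * 1)  =[mul_one ←]=  (((1 * 1) * 1) * 1)    ⊢ ((- b) * ((((1 * 1) * 1) * 1) * (1 * 1)))
(4) 1  =[mul_one ←]=  (1 * 1)    ⊢ ((- b) * ((((1 * 1) * 1) * 1) * ((1 * 1) * 1)))
(5) 1  =[mul_one ←]=  (1 * 1)    ⊢ E2

YES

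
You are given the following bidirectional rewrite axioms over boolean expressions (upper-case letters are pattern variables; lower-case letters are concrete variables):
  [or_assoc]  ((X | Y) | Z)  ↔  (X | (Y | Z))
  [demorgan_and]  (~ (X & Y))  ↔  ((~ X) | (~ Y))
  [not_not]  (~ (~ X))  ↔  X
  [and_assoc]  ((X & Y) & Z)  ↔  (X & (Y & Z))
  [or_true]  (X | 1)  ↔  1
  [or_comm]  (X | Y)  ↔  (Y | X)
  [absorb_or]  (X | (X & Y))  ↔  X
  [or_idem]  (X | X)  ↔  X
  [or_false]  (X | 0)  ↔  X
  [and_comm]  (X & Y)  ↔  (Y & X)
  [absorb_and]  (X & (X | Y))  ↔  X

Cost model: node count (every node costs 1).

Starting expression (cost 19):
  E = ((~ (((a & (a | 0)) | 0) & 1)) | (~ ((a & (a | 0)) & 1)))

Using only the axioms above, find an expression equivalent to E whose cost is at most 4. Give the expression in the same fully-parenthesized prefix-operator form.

(~ (a & 1))   [cost 4]

step 1: or_false (→) rewrites ((a & (a | 0)) | 0) into (a & (a | 0)), now ((~ ((a & (a | 0)) & 1)) | (~ ((a & (a | 0)) & 1)))
step 2: or_idem (→) rewrites ((~ ((a & (a | 0)) & 1)) | (~ ((a & (a | 0)) & 1))) into (~ ((a & (a | 0)) & 1))
step 3: absorb_and (→) rewrites (a & (a | 0)) into a, reaching cost 4 (bound 4)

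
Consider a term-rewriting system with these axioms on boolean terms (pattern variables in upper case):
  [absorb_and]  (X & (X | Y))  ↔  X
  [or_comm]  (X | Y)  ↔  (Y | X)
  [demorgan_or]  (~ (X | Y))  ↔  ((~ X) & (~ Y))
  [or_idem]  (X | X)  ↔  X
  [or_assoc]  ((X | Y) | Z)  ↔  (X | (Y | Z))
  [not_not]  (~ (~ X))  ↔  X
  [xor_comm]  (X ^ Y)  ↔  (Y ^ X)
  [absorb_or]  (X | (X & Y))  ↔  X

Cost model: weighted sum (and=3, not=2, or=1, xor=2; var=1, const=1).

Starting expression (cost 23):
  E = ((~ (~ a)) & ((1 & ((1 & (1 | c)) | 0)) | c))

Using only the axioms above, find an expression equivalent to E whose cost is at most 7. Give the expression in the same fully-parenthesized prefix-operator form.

(a & (1 | c))   [cost 7]

step 1: absorb_and (→) rewrites (1 & (1 | c)) into 1, now ((~ (~ a)) & ((1 & (1 | 0)) | c))
step 2: not_not (→) rewrites (~ (~ a)) into a, now (a & ((1 & (1 | 0)) | c))
step 3: absorb_and (→) rewrites (1 & (1 | 0)) into 1, reaching cost 7 (bound 7)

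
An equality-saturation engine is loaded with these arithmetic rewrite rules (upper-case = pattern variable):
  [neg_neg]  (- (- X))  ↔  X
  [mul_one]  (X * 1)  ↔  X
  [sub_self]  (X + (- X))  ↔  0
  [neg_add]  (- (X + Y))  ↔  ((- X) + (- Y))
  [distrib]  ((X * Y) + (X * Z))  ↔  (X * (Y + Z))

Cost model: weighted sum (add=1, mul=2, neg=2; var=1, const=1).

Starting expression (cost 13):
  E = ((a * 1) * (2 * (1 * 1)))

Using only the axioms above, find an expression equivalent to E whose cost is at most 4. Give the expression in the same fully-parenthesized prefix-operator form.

(1) (1 * 1)  =[mul_one →]=  1    ⊢ ((a * 1) * (2 * 1))
(2) (2 * 1)  =[mul_one →]=  2    ⊢ ((a * 1) * 2)
(3) (a * 1)  =[mul_one →]=  a    ⊢ cost 4, within 4

(a * 2)   [cost 4]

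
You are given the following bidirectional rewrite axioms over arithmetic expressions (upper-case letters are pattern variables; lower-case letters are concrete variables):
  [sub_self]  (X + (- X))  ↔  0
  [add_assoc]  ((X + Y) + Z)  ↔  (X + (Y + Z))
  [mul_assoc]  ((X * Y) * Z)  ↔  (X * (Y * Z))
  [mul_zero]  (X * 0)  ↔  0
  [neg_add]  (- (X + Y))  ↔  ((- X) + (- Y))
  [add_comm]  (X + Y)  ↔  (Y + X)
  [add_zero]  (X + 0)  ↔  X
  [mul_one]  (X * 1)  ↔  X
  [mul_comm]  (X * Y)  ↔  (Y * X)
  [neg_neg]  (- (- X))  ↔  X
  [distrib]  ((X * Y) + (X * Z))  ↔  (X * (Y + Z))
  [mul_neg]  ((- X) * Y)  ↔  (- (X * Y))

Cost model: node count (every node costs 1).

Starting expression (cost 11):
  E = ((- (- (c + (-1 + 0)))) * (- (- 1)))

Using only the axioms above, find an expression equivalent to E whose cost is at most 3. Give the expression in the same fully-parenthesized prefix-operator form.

step 1: add_zero (→) rewrites (-1 + 0) into -1, now ((- (- (c + -1))) * (- (- 1)))
step 2: neg_neg (→) rewrites (- (- 1)) into 1, now ((- (- (c + -1))) * 1)
step 3: neg_neg (→) rewrites (- (- (c + -1))) into (c + -1), now ((c + -1) * 1)
step 4: add_comm (→) rewrites (c + -1) into (-1 + c), now ((-1 + c) * 1)
step 5: mul_one (→) rewrites ((-1 + c) * 1) into (-1 + c), reaching cost 3 (bound 3)

(-1 + c)   [cost 3]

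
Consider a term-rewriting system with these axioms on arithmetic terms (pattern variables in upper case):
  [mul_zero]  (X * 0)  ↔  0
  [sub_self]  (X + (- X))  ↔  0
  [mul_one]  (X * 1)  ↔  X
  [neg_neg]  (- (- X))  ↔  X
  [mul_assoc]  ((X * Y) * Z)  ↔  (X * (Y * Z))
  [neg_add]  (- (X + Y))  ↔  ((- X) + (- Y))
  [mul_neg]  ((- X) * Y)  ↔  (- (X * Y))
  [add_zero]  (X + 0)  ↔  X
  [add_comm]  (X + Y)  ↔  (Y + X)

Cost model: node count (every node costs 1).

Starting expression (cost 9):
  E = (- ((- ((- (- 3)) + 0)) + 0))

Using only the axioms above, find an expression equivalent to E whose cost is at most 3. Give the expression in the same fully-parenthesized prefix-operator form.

(- (- 3))   [cost 3]

1. [add_zero →] ((- ((- (- 3)) + 0)) + 0)  →  (- ((- (- 3)) + 0));  E = (- (- ((- (- 3)) + 0)))
2. [neg_neg →] (- (- 3))  →  3;  E = (- (- (3 + 0)))
3. [add_zero →] (3 + 0)  →  3;  cost 3 ≤ 3, done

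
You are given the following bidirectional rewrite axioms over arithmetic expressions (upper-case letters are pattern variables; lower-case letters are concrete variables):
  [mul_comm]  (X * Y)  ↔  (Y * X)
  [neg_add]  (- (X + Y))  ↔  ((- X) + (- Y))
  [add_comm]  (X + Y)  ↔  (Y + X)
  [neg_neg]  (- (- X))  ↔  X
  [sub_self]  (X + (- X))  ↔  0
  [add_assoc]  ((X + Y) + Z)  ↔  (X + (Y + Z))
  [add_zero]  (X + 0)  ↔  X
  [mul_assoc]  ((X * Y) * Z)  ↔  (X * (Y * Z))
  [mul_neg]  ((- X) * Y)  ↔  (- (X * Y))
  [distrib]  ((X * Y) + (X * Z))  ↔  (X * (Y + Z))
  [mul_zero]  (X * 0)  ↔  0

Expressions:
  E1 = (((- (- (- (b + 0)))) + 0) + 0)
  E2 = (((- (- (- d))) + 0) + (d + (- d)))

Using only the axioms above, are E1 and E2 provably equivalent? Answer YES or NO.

NO

The axioms are sound identities: if E1 ↔* E2 then E1 and E2 evaluate identically under any assignment.
Under b=0, d=1: E1 evaluates to 0, E2 to -1. Distinct ⇒ no rewrite sequence connects them.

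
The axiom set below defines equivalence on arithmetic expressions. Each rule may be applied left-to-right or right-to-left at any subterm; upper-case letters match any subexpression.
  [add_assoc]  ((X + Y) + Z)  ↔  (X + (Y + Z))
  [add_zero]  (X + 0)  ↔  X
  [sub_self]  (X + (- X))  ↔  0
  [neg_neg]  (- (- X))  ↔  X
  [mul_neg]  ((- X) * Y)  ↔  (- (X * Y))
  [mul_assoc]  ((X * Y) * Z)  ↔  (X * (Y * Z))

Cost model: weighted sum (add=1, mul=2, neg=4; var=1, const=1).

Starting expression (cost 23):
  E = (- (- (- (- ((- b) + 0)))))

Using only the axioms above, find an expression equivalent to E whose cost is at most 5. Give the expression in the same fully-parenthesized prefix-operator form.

(- b)   [cost 5]

(1) ((- b) + 0)  =[add_zero →]=  (- b)    ⊢ (- (- (- (- (- b)))))
(2) (- (- (- (- b))))  =[neg_neg →]=  (- (- b))    ⊢ (- (- (- b)))
(3) (- (- (- b)))  =[neg_neg →]=  (- b)    ⊢ cost 5, within 5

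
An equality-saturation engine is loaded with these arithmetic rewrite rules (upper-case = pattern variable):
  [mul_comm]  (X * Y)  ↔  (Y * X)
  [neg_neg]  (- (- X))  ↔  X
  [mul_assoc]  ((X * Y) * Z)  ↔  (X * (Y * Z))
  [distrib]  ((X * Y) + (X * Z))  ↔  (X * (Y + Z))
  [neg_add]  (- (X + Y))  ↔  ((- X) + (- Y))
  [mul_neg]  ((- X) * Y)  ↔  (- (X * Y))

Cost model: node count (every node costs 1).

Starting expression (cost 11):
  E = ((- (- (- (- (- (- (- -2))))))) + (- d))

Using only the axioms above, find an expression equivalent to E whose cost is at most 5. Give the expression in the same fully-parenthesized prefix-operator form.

((- -2) + (- d))   [cost 5]

1. [neg_neg →] (- (- (- (- -2))))  →  (- (- -2));  E = ((- (- (- (- (- -2))))) + (- d))
2. [neg_neg →] (- (- (- (- -2))))  →  (- (- -2));  E = ((- (- (- -2))) + (- d))
3. [neg_neg →] (- (- -2))  →  -2;  cost 5 ≤ 5, done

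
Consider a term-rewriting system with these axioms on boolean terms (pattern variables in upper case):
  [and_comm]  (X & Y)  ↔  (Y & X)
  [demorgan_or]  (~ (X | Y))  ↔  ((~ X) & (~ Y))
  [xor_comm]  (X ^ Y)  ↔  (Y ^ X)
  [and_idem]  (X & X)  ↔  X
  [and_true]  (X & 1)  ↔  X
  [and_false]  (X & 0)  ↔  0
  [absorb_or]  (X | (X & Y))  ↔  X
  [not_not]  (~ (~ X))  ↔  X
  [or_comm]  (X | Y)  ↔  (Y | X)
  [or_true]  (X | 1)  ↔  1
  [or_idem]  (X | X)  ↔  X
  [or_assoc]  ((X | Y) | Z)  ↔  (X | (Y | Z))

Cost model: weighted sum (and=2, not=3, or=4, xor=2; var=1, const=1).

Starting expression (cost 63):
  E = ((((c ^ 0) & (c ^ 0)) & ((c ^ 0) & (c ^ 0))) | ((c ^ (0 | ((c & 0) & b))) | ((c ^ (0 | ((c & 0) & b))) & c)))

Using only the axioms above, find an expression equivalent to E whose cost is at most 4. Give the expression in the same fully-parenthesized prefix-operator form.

1. [absorb_or →] ((c ^ (0 | ((c & 0) & b))) | ((c ^ (0 | ((c & 0) & b))) & c))  →  (c ^ (0 | ((c & 0) & b)));  E = ((((c ^ 0) & (c ^ 0)) & ((c ^ 0) & (c ^ 0))) | (c ^ (0 | ((c & 0) & b))))
2. [and_false →] (c & 0)  →  0;  E = ((((c ^ 0) & (c ^ 0)) & ((c ^ 0) & (c ^ 0))) | (c ^ (0 | (0 & b))))
3. [absorb_or →] (0 | (0 & b))  →  0;  E = ((((c ^ 0) & (c ^ 0)) & ((c ^ 0) & (c ^ 0))) | (c ^ 0))
4. [and_idem →] (((c ^ 0) & (c ^ 0)) & ((c ^ 0) & (c ^ 0)))  →  ((c ^ 0) & (c ^ 0));  E = (((c ^ 0) & (c ^ 0)) | (c ^ 0))
5. [and_idem →] ((c ^ 0) & (c ^ 0))  →  (c ^ 0);  E = ((c ^ 0) | (c ^ 0))
6. [or_idem →] ((c ^ 0) | (c ^ 0))  →  (c ^ 0);  cost 4 ≤ 4, done

(c ^ 0)   [cost 4]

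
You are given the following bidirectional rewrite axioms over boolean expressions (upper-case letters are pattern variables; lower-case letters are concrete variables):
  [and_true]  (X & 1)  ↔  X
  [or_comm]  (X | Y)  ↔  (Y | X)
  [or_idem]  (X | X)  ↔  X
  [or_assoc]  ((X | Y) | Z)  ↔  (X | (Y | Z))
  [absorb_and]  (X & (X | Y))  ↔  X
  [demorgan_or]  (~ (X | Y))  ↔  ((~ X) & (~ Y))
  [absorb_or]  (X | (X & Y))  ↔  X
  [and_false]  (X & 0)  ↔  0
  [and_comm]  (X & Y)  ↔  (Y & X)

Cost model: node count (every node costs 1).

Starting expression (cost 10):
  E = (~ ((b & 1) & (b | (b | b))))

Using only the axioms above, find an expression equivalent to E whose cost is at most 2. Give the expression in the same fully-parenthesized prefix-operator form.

step 1: or_idem (→) rewrites (b | b) into b, now (~ ((b & 1) & (b | b)))
step 2: and_true (→) rewrites (b & 1) into b, now (~ (b & (b | b)))
step 3: absorb_and (→) rewrites (b & (b | b)) into b, reaching cost 2 (bound 2)

(~ b)   [cost 2]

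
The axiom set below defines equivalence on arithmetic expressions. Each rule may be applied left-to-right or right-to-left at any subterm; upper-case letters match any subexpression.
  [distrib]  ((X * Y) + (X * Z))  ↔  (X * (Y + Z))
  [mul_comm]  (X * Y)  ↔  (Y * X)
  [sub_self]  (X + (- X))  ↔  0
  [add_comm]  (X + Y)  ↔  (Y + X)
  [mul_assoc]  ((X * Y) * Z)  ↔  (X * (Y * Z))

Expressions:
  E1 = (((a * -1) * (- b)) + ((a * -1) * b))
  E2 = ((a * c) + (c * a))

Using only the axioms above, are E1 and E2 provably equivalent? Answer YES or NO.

NO

All listed rules preserve value, hence provable equivalence implies equal values everywhere; look for a separating assignment.
a=1, b=0, c=1 gives E1 ↦ 0, E2 ↦ 2; values differ ⇒ not provably equivalent.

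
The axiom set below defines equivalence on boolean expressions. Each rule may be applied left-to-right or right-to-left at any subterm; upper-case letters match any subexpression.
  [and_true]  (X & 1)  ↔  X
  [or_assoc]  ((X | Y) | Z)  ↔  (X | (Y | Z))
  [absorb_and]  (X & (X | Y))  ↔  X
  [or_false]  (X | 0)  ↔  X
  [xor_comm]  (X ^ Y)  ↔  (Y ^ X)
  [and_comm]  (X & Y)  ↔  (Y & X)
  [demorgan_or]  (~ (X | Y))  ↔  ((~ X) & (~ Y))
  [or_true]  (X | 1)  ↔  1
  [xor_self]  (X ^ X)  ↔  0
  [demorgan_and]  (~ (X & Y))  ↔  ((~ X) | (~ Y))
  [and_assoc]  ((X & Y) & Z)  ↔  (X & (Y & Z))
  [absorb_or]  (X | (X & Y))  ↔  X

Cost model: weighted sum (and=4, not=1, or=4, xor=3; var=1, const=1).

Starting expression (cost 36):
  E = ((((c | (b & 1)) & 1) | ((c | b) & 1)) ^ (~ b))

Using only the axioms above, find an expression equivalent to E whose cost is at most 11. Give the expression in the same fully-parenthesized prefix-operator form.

((c | b) ^ (~ b))   [cost 11]

(1) ((c | (b & 1)) & 1)  =[and_true →]=  (c | (b & 1))    ⊢ (((c | (b & 1)) | ((c | b) & 1)) ^ (~ b))
(2) (b & 1)  =[and_true →]=  b    ⊢ (((c | b) | ((c | b) & 1)) ^ (~ b))
(3) ((c | b) | ((c | b) & 1))  =[absorb_or →]=  (c | b)    ⊢ cost 11, within 11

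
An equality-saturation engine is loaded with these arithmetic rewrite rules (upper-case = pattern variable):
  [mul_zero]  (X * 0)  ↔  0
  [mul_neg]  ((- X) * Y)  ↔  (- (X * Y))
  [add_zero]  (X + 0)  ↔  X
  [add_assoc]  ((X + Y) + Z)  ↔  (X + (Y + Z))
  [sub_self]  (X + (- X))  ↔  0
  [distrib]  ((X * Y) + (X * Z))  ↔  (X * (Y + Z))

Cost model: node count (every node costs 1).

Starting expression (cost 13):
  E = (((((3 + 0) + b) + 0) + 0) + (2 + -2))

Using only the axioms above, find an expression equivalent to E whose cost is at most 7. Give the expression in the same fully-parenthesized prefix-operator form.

((3 + b) + (2 + -2))   [cost 7]

step 1: add_zero (→) rewrites ((((3 + 0) + b) + 0) + 0) into (((3 + 0) + b) + 0), now ((((3 + 0) + b) + 0) + (2 + -2))
step 2: add_zero (→) rewrites (3 + 0) into 3, now (((3 + b) + 0) + (2 + -2))
step 3: add_zero (→) rewrites ((3 + b) + 0) into (3 + b), reaching cost 7 (bound 7)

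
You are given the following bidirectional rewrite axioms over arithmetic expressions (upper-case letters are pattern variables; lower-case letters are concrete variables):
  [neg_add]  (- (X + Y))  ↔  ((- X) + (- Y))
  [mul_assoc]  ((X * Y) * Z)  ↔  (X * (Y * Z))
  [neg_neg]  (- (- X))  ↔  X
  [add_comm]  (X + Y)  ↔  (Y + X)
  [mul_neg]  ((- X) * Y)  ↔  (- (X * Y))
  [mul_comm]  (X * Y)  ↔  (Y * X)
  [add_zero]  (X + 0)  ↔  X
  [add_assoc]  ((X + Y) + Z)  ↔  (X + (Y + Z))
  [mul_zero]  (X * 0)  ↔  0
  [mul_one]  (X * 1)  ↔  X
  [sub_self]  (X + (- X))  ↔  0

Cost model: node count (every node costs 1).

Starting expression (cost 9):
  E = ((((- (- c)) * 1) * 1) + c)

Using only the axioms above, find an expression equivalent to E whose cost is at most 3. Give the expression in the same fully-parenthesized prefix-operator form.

(1) (- (- c))  =[neg_neg →]=  c    ⊢ (((c * 1) * 1) + c)
(2) ((c * 1) * 1)  =[mul_one →]=  (c * 1)    ⊢ ((c * 1) + c)
(3) (c * 1)  =[mul_one →]=  c    ⊢ cost 3, within 3

(c + c)   [cost 3]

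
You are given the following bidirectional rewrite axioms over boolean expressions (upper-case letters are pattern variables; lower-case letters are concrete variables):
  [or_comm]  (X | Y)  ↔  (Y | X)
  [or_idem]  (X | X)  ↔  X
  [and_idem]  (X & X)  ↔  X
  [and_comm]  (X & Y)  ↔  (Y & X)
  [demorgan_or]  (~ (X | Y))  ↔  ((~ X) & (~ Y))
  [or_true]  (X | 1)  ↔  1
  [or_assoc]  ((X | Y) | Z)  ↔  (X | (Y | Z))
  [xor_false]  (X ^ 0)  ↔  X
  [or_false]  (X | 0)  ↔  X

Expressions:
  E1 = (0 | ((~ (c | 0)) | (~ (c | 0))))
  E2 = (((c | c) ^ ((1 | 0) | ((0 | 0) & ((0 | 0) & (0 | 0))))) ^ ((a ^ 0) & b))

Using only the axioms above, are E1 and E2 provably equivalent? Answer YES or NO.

NO

Every axiom is a valid identity, so a rewrite proof would force E1 and E2 to agree under every assignment.
At a=1, b=1, c=0: E1 = 1 but E2 = 0; they differ, so no derivation exists.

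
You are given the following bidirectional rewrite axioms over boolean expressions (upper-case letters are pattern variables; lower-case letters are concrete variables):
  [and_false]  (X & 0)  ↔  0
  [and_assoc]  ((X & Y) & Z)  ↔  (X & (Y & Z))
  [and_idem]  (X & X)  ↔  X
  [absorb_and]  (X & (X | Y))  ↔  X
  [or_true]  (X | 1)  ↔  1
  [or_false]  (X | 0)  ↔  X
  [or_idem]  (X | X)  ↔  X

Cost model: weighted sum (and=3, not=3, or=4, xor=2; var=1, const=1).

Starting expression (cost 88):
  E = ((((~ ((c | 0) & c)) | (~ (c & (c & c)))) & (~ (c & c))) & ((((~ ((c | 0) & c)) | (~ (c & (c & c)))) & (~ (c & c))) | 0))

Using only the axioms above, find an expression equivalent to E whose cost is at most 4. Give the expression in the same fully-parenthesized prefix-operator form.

(1) ((((~ ((c | 0) & c)) | (~ (c & (c & c)))) & (~ (c & c))) & ((((~ ((c | 0) & c)) | (~ (c & (c & c)))) & (~ (c & c))) | 0))  =[absorb_and →]=  (((~ ((c | 0) & c)) | (~ (c & (c & c)))) & (~ (c & c)))
(2) (c | 0)  =[or_false →]=  c    ⊢ (((~ (c & c)) | (~ (c & (c & c)))) & (~ (c & c)))
(3) (c & c)  =[and_idem →]=  c    ⊢ (((~ (c & c)) | (~ (c & c))) & (~ (c & c)))
(4) ((~ (c & c)) | (~ (c & c)))  =[or_idem →]=  (~ (c & c))    ⊢ ((~ (c & c)) & (~ (c & c)))
(5) ((~ (c & c)) & (~ (c & c)))  =[and_idem →]=  (~ (c & c))
(6) (c & c)  =[and_idem →]=  c    ⊢ cost 4, within 4

(~ c)   [cost 4]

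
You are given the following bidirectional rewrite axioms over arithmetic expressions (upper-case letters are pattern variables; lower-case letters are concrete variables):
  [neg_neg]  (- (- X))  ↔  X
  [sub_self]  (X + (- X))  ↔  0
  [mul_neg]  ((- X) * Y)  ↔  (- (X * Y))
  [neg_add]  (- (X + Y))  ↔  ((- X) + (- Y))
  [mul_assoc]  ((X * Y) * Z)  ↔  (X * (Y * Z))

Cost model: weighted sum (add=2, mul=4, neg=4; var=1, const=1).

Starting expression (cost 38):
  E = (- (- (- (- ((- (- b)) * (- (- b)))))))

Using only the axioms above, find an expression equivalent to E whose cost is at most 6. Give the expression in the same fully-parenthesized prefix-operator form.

(1) (- (- ((- (- b)) * (- (- b)))))  =[neg_neg →]=  ((- (- b)) * (- (- b)))    ⊢ (- (- ((- (- b)) * (- (- b)))))
(2) (- (- ((- (- b)) * (- (- b)))))  =[neg_neg →]=  ((- (- b)) * (- (- b)))
(3) (- (- b))  =[neg_neg →]=  b    ⊢ ((- (- b)) * b)
(4) (- (- b))  =[neg_neg →]=  b    ⊢ cost 6, within 6

(b * b)   [cost 6]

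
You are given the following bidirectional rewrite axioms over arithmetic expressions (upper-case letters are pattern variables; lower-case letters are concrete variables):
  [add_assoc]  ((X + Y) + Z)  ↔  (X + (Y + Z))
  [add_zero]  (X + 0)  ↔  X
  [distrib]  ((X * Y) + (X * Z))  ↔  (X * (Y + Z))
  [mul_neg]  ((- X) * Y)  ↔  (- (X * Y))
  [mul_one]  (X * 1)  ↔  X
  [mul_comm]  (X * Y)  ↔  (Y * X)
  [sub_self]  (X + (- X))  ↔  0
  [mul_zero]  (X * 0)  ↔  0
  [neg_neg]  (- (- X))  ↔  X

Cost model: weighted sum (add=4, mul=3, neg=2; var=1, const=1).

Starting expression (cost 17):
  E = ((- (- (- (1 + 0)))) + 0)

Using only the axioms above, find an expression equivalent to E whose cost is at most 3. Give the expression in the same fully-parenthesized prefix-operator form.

(- 1)   [cost 3]

step 1: add_zero (→) rewrites (1 + 0) into 1, now ((- (- (- 1))) + 0)
step 2: add_zero (→) rewrites ((- (- (- 1))) + 0) into (- (- (- 1)))
step 3: neg_neg (→) rewrites (- (- 1)) into 1, reaching cost 3 (bound 3)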